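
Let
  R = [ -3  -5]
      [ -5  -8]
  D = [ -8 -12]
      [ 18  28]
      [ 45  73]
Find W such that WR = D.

Since R sits to the right of W, W = DR⁻¹.
R has determinant -1; R⁻¹ = [[8, -5], [-5, 3]].
W = DR⁻¹ = [[-8, -12], [18, 28], [45, 73]] · [[8, -5], [-5, 3]] = [[-4, 4], [4, -6], [-5, -6]].

W = [[-4, 4], [4, -6], [-5, -6]]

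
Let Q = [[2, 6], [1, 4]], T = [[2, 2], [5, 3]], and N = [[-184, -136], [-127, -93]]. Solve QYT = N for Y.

Isolating Y: multiply by Q⁻¹ from the left and T⁻¹ from the right, so Y = Q⁻¹NT⁻¹.
Q has determinant 2; Q⁻¹ = [[2, -3], [-1/2, 1]].
T has determinant -4; T⁻¹ = [[-3/4, 1/2], [5/4, -1/2]].
Q⁻¹N = [[13, 7], [-35, -25]].
Y = (Q⁻¹N)T⁻¹ = [[-1, 3], [-5, -5]].

Y = [[-1, 3], [-5, -5]]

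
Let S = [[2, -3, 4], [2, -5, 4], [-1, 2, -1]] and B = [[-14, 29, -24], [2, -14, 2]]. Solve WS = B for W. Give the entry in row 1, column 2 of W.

-3

S is on the right of W, so right-multiply by S⁻¹: W = BS⁻¹.
S has determinant -4; S⁻¹ = [[3/4, -5/4, -2], [1/2, -1/2, 0], [1/4, 1/4, 1]].
W = BS⁻¹ = [[-14, 29, -24], [2, -14, 2]] · [[3/4, -5/4, -2], [1/2, -1/2, 0], [1/4, 1/4, 1]] = [[-2, -3, 4], [-5, 5, -2]].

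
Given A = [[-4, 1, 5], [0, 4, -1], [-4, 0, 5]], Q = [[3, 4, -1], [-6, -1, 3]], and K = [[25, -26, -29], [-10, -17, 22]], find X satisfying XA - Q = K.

X = [[-2, -5, -5], [2, -5, 2]]

XA = K + Q = [[28, -22, -30], [-16, -18, 25]].
Since A sits to the right of X, X = (K + Q)A⁻¹.
det A = 4; the adjugate gives A⁻¹ = [[5, -5/4, -21/4], [1, 0, -1], [4, -1, -4]].
X = (K + Q)A⁻¹ = [[-2, -5, -5], [2, -5, 2]].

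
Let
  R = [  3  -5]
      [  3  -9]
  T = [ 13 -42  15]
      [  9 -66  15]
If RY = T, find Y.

R is on the left of Y, so left-multiply by R⁻¹: Y = R⁻¹T.
det R = -12; the adjugate gives R⁻¹ = [[3/4, -5/12], [1/4, -1/4]].
Y = R⁻¹T = [[3/4, -5/12], [1/4, -1/4]] · [[13, -42, 15], [9, -66, 15]] = [[6, -4, 5], [1, 6, 0]].

Y = [[6, -4, 5], [1, 6, 0]]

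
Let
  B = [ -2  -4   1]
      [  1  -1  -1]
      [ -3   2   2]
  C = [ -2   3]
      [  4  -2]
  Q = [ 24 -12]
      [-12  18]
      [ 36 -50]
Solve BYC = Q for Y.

Isolating Y: multiply by B⁻¹ from the left and C⁻¹ from the right, so Y = B⁻¹QC⁻¹.
det B = -5; the adjugate gives B⁻¹ = [[0, -2, -1], [-1/5, 1/5, 1/5], [1/5, -16/5, -6/5]].
det C = -8, so C⁻¹ = [[1/4, 3/8], [1/2, 1/4]].
B⁻¹Q = [[-12, 14], [0, -4], [0, 0]].
Y = (B⁻¹Q)C⁻¹ = [[4, -1], [-2, -1], [0, 0]].

Y = [[4, -1], [-2, -1], [0, 0]]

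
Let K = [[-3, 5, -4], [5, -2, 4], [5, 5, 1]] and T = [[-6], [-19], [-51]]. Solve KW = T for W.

W = [[-5], [-5], [-1]]

Left-multiplying both sides by K⁻¹ gives W = K⁻¹T.
det K = 1; the adjugate gives K⁻¹ = [[-22, -25, 12], [15, 17, -8], [35, 40, -19]].
W = K⁻¹T = [[-22, -25, 12], [15, 17, -8], [35, 40, -19]] · [[-6], [-19], [-51]] = [[-5], [-5], [-1]].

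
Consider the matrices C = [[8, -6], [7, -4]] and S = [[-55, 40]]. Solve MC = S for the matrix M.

M = [[-6, -1]]

Since C sits to the right of M, M = SC⁻¹.
det C = 10, so C⁻¹ = [[-2/5, 3/5], [-7/10, 4/5]].
M = SC⁻¹ = [[-55, 40]] · [[-2/5, 3/5], [-7/10, 4/5]] = [[-6, -1]].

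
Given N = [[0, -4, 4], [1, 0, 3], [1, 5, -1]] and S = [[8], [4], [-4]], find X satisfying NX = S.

X = [[-2], [0], [2]]

N is on the left of X, so left-multiply by N⁻¹: X = N⁻¹S.
det N = 4, so N⁻¹ = [[-15/4, 4, -3], [1, -1, 1], [5/4, -1, 1]].
X = N⁻¹S = [[-15/4, 4, -3], [1, -1, 1], [5/4, -1, 1]] · [[8], [4], [-4]] = [[-2], [0], [2]].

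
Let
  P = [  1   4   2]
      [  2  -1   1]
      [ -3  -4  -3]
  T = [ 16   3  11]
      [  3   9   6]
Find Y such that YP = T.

P is on the right of Y, so right-multiply by P⁻¹: Y = TP⁻¹.
det P = -3; the adjugate gives P⁻¹ = [[-7/3, -4/3, -2], [-1, -1, -1], [11/3, 8/3, 3]].
Y = TP⁻¹ = [[16, 3, 11], [3, 9, 6]] · [[-7/3, -4/3, -2], [-1, -1, -1], [11/3, 8/3, 3]] = [[0, 5, -2], [6, 3, 3]].

Y = [[0, 5, -2], [6, 3, 3]]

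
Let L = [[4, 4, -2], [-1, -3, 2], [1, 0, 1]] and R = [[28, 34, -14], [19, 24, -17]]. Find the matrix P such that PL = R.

P = [[4, -6, 6], [6, 0, -5]]

Right-multiplying both sides by L⁻¹ gives P = RL⁻¹.
det L = -6, so L⁻¹ = [[1/2, 2/3, -1/3], [-1/2, -1, 1], [-1/2, -2/3, 4/3]].
P = RL⁻¹ = [[28, 34, -14], [19, 24, -17]] · [[1/2, 2/3, -1/3], [-1/2, -1, 1], [-1/2, -2/3, 4/3]] = [[4, -6, 6], [6, 0, -5]].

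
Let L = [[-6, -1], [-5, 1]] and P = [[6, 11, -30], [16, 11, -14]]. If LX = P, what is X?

L is on the left of X, so left-multiply by L⁻¹: X = L⁻¹P.
det L = -11; the adjugate gives L⁻¹ = [[-1/11, -1/11], [-5/11, 6/11]].
X = L⁻¹P = [[-1/11, -1/11], [-5/11, 6/11]] · [[6, 11, -30], [16, 11, -14]] = [[-2, -2, 4], [6, 1, 6]].

X = [[-2, -2, 4], [6, 1, 6]]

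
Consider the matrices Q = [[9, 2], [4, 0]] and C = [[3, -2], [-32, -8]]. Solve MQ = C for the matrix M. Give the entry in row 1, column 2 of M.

3

Since Q sits to the right of M, M = CQ⁻¹.
det Q = -8, so Q⁻¹ = [[0, 1/4], [1/2, -9/8]].
M = CQ⁻¹ = [[3, -2], [-32, -8]] · [[0, 1/4], [1/2, -9/8]] = [[-1, 3], [-4, 1]].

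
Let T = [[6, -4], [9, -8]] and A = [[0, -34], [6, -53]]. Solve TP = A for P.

Left-multiplying both sides by T⁻¹ gives P = T⁻¹A.
det T = -12; the adjugate gives T⁻¹ = [[2/3, -1/3], [3/4, -1/2]].
P = T⁻¹A = [[2/3, -1/3], [3/4, -1/2]] · [[0, -34], [6, -53]] = [[-2, -5], [-3, 1]].

P = [[-2, -5], [-3, 1]]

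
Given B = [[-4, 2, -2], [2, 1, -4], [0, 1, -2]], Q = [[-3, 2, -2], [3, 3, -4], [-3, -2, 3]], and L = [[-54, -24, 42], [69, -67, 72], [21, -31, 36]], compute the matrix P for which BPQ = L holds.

Isolating P: multiply by B⁻¹ from the left and Q⁻¹ from the right, so P = B⁻¹LQ⁻¹.
B has determinant -4; B⁻¹ = [[-1/2, -1/2, 3/2], [-1, -2, 5], [-1/2, -1, 2]].
det Q = -3; the adjugate gives Q⁻¹ = [[-1/3, 2/3, 2/3], [-1, 5, 6], [-1, 4, 5]].
B⁻¹L = [[24, -1, -3], [21, 3, -6], [0, 17, -21]].
P = (B⁻¹L)Q⁻¹ = [[-4, -1, -5], [-4, 5, 2], [4, 1, -3]].

P = [[-4, -1, -5], [-4, 5, 2], [4, 1, -3]]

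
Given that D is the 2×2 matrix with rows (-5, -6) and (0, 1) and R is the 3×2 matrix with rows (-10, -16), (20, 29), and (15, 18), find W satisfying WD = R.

W = [[2, -4], [-4, 5], [-3, 0]]

Right-multiplying both sides by D⁻¹ gives W = RD⁻¹.
det D = -5; the adjugate gives D⁻¹ = [[-1/5, -6/5], [0, 1]].
W = RD⁻¹ = [[-10, -16], [20, 29], [15, 18]] · [[-1/5, -6/5], [0, 1]] = [[2, -4], [-4, 5], [-3, 0]].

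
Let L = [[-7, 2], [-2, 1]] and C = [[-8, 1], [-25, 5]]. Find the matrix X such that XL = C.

X = [[2, -3], [5, -5]]

L is on the right of X, so right-multiply by L⁻¹: X = CL⁻¹.
L has determinant -3; L⁻¹ = [[-1/3, 2/3], [-2/3, 7/3]].
X = CL⁻¹ = [[-8, 1], [-25, 5]] · [[-1/3, 2/3], [-2/3, 7/3]] = [[2, -3], [5, -5]].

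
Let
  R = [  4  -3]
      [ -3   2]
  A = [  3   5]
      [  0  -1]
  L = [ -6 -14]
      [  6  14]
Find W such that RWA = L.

W = [[-2, 4], [-2, 4]]

Left-multiply by R⁻¹ and right-multiply by A⁻¹: W = R⁻¹LA⁻¹.
det R = -1, so R⁻¹ = [[-2, -3], [-3, -4]].
det A = -3, so A⁻¹ = [[1/3, 5/3], [0, -1]].
R⁻¹L = [[-6, -14], [-6, -14]].
W = (R⁻¹L)A⁻¹ = [[-2, 4], [-2, 4]].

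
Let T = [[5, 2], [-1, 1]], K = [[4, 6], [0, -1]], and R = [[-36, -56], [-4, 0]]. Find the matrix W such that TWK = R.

W = [[-1, 2], [-2, -4]]

W = T⁻¹RK⁻¹ (apply T⁻¹ on the left and K⁻¹ on the right).
T has determinant 7; T⁻¹ = [[1/7, -2/7], [1/7, 5/7]].
det K = -4; the adjugate gives K⁻¹ = [[1/4, 3/2], [0, -1]].
T⁻¹R = [[-4, -8], [-8, -8]].
W = (T⁻¹R)K⁻¹ = [[-1, 2], [-2, -4]].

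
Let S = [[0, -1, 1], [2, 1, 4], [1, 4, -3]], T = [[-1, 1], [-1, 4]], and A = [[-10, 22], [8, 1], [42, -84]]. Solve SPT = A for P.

P = [[-5, 1], [-5, -3], [1, 1]]

Isolating P: multiply by S⁻¹ from the left and T⁻¹ from the right, so P = S⁻¹AT⁻¹.
S has determinant -3; S⁻¹ = [[19/3, -1/3, 5/3], [-10/3, 1/3, -2/3], [-7/3, 1/3, -2/3]].
T has determinant -3; T⁻¹ = [[-4/3, 1/3], [-1/3, 1/3]].
S⁻¹A = [[4, -1], [8, -17], [-2, 5]].
P = (S⁻¹A)T⁻¹ = [[-5, 1], [-5, -3], [1, 1]].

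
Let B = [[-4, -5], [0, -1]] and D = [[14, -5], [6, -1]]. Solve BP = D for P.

B is on the left of P, so left-multiply by B⁻¹: P = B⁻¹D.
det B = 4, so B⁻¹ = [[-1/4, 5/4], [0, -1]].
P = B⁻¹D = [[-1/4, 5/4], [0, -1]] · [[14, -5], [6, -1]] = [[4, 0], [-6, 1]].

P = [[4, 0], [-6, 1]]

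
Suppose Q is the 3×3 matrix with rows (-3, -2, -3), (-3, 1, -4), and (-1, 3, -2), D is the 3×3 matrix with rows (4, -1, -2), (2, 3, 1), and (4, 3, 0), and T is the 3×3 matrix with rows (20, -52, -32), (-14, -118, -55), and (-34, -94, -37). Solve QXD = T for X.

Isolating X: multiply by Q⁻¹ from the left and D⁻¹ from the right, so X = Q⁻¹TD⁻¹.
det Q = -2; the adjugate gives Q⁻¹ = [[-5, 13/2, -11/2], [1, -3/2, 3/2], [4, -11/2, 9/2]].
D has determinant -4; D⁻¹ = [[3/4, 3/2, -5/4], [-1, -2, 2], [3/2, 4, -7/2]].
Q⁻¹T = [[-4, 10, 6], [-10, -16, -5], [4, 18, 8]].
X = (Q⁻¹T)D⁻¹ = [[-4, -2, 4], [1, -3, -2], [-3, 2, 3]].

X = [[-4, -2, 4], [1, -3, -2], [-3, 2, 3]]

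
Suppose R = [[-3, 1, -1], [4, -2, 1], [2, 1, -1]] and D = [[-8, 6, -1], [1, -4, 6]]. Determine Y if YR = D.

Y = [[-4, -5, 0], [-5, -2, -3]]

Right-multiplying both sides by R⁻¹ gives Y = DR⁻¹.
R has determinant -5; R⁻¹ = [[-1/5, 0, 1/5], [-6/5, -1, 1/5], [-8/5, -1, -2/5]].
Y = DR⁻¹ = [[-8, 6, -1], [1, -4, 6]] · [[-1/5, 0, 1/5], [-6/5, -1, 1/5], [-8/5, -1, -2/5]] = [[-4, -5, 0], [-5, -2, -3]].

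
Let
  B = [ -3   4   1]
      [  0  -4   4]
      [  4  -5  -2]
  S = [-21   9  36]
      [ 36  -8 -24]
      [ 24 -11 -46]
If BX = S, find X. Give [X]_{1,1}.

Left-multiplying both sides by B⁻¹ gives X = B⁻¹S.
det B = -4; the adjugate gives B⁻¹ = [[-7, -3/4, -5], [-4, -1/2, -3], [-4, -1/4, -3]].
X = B⁻¹S = [[-7, -3/4, -5], [-4, -1/2, -3], [-4, -1/4, -3]] · [[-21, 9, 36], [36, -8, -24], [24, -11, -46]] = [[0, -2, -4], [-6, 1, 6], [3, -1, 0]].

0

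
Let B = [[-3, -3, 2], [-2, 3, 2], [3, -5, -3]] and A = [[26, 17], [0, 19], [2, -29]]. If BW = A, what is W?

Since B multiplies W on the left, W = B⁻¹A.
det B = -1; the adjugate gives B⁻¹ = [[-1, 19, 12], [0, -3, -2], [-1, 24, 15]].
W = B⁻¹A = [[-1, 19, 12], [0, -3, -2], [-1, 24, 15]] · [[26, 17], [0, 19], [2, -29]] = [[-2, -4], [-4, 1], [4, 4]].

W = [[-2, -4], [-4, 1], [4, 4]]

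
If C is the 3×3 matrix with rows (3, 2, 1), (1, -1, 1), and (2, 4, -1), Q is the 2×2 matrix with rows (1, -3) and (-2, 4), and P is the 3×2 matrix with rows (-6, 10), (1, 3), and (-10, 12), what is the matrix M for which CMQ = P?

M = [[-4, -1], [5, 3], [4, 1]]

M = C⁻¹PQ⁻¹ (apply C⁻¹ on the left and Q⁻¹ on the right).
det C = 3, so C⁻¹ = [[-1, 2, 1], [1, -5/3, -2/3], [2, -8/3, -5/3]].
det Q = -2, so Q⁻¹ = [[-2, -3/2], [-1, -1/2]].
C⁻¹P = [[-2, 8], [-1, -3], [2, -8]].
M = (C⁻¹P)Q⁻¹ = [[-4, -1], [5, 3], [4, 1]].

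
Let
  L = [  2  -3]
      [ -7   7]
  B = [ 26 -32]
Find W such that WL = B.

Right-multiplying both sides by L⁻¹ gives W = BL⁻¹.
det L = -7; the adjugate gives L⁻¹ = [[-1, -3/7], [-1, -2/7]].
W = BL⁻¹ = [[26, -32]] · [[-1, -3/7], [-1, -2/7]] = [[6, -2]].

W = [[6, -2]]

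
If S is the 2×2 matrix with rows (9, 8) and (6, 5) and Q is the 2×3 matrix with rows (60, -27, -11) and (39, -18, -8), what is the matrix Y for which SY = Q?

Since S multiplies Y on the left, Y = S⁻¹Q.
det S = -3, so S⁻¹ = [[-5/3, 8/3], [2, -3]].
Y = S⁻¹Q = [[-5/3, 8/3], [2, -3]] · [[60, -27, -11], [39, -18, -8]] = [[4, -3, -3], [3, 0, 2]].

Y = [[4, -3, -3], [3, 0, 2]]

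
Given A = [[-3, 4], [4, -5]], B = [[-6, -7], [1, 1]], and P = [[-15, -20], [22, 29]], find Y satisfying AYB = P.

Y = [[-3, -5], [-1, 0]]

Isolating Y: multiply by A⁻¹ from the left and B⁻¹ from the right, so Y = A⁻¹PB⁻¹.
det A = -1, so A⁻¹ = [[5, 4], [4, 3]].
B has determinant 1; B⁻¹ = [[1, 7], [-1, -6]].
A⁻¹P = [[13, 16], [6, 7]].
Y = (A⁻¹P)B⁻¹ = [[-3, -5], [-1, 0]].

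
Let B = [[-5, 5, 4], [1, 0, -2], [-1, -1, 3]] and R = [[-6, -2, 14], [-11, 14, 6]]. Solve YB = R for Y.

B is on the right of Y, so right-multiply by B⁻¹: Y = RB⁻¹.
det B = 1, so B⁻¹ = [[-2, -19, -10], [-1, -11, -6], [-1, -10, -5]].
Y = RB⁻¹ = [[-6, -2, 14], [-11, 14, 6]] · [[-2, -19, -10], [-1, -11, -6], [-1, -10, -5]] = [[0, -4, 2], [2, -5, -4]].

Y = [[0, -4, 2], [2, -5, -4]]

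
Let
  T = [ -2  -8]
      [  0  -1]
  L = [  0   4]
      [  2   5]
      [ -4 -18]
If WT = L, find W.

W = [[0, -4], [-1, 3], [2, 2]]

Right-multiplying both sides by T⁻¹ gives W = LT⁻¹.
det T = 2, so T⁻¹ = [[-1/2, 4], [0, -1]].
W = LT⁻¹ = [[0, 4], [2, 5], [-4, -18]] · [[-1/2, 4], [0, -1]] = [[0, -4], [-1, 3], [2, 2]].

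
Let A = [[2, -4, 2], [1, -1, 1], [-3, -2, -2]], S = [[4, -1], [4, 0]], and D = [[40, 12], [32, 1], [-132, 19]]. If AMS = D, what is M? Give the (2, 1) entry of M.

5

Left-multiply by A⁻¹ and right-multiply by S⁻¹: M = A⁻¹DS⁻¹.
det A = 2, so A⁻¹ = [[2, -6, -1], [-1/2, 1, 0], [-5/2, 8, 1]].
det S = 4; the adjugate gives S⁻¹ = [[0, 1/4], [-1, 1]].
A⁻¹D = [[20, -1], [12, -5], [24, -3]].
M = (A⁻¹D)S⁻¹ = [[1, 4], [5, -2], [3, 3]].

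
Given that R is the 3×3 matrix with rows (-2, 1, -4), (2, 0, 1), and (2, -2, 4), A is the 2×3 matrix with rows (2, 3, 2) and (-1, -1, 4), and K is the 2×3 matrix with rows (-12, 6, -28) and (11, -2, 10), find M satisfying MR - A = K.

MR = K + A = [[-10, 9, -26], [10, -3, 14]].
Since R sits to the right of M, M = (K + A)R⁻¹.
det R = 6, so R⁻¹ = [[1/3, 2/3, 1/6], [-1, 0, -1], [-2/3, -1/3, -1/3]].
M = (K + A)R⁻¹ = [[5, 2, -2], [-3, 2, 0]].

M = [[5, 2, -2], [-3, 2, 0]]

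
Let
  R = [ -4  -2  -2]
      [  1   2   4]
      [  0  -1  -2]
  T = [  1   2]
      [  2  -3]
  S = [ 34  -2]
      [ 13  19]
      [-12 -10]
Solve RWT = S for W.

Left-multiply by R⁻¹ and right-multiply by T⁻¹: W = R⁻¹ST⁻¹.
R has determinant -2; R⁻¹ = [[0, 1, 2], [-1, -4, -7], [1/2, 2, 3]].
det T = -7, so T⁻¹ = [[3/7, 2/7], [2/7, -1/7]].
R⁻¹S = [[-11, -1], [-2, -4], [7, 7]].
W = (R⁻¹S)T⁻¹ = [[-5, -3], [-2, 0], [5, 1]].

W = [[-5, -3], [-2, 0], [5, 1]]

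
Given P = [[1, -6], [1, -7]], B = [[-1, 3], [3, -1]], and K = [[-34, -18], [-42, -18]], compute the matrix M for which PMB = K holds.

M = [[-5, 3], [1, 3]]

Left-multiply by P⁻¹ and right-multiply by B⁻¹: M = P⁻¹KB⁻¹.
det P = -1, so P⁻¹ = [[7, -6], [1, -1]].
det B = -8, so B⁻¹ = [[1/8, 3/8], [3/8, 1/8]].
P⁻¹K = [[14, -18], [8, 0]].
M = (P⁻¹K)B⁻¹ = [[-5, 3], [1, 3]].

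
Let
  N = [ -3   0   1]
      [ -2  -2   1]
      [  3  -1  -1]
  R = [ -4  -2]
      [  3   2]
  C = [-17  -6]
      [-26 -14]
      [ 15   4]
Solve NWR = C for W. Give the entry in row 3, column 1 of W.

5

Left-multiply by N⁻¹ and right-multiply by R⁻¹: W = N⁻¹CR⁻¹.
det N = -1, so N⁻¹ = [[-3, 1, -2], [-1, 0, -1], [-8, 3, -6]].
det R = -2; the adjugate gives R⁻¹ = [[-1, -1], [3/2, 2]].
N⁻¹C = [[-5, -4], [2, 2], [-32, -18]].
W = (N⁻¹C)R⁻¹ = [[-1, -3], [1, 2], [5, -4]].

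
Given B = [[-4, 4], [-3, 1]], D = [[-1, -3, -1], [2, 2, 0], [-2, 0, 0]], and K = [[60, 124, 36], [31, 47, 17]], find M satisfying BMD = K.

Isolating M: multiply by B⁻¹ from the left and D⁻¹ from the right, so M = B⁻¹KD⁻¹.
det B = 8, so B⁻¹ = [[1/8, -1/2], [3/8, -1/2]].
det D = -4; the adjugate gives D⁻¹ = [[0, 0, -1/2], [0, 1/2, 1/2], [-1, -3/2, -1]].
B⁻¹K = [[-8, -8, -4], [7, 23, 5]].
M = (B⁻¹K)D⁻¹ = [[4, 2, 4], [-5, 4, 3]].

M = [[4, 2, 4], [-5, 4, 3]]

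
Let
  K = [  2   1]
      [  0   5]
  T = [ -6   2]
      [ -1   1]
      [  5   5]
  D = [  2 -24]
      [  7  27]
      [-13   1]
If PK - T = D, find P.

P = [[-2, -4], [3, 5], [-4, 2]]

PK = D + T = [[-4, -22], [6, 28], [-8, 6]].
K is on the right of P, so right-multiply by K⁻¹: P = (D + T)K⁻¹.
det K = 10; the adjugate gives K⁻¹ = [[1/2, -1/10], [0, 1/5]].
P = (D + T)K⁻¹ = [[-2, -4], [3, 5], [-4, 2]].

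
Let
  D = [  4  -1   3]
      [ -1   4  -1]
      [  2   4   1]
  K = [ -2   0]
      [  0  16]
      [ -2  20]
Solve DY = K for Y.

Since D multiplies Y on the left, Y = D⁻¹K.
det D = -3; the adjugate gives D⁻¹ = [[-8/3, -13/3, 11/3], [1/3, 2/3, -1/3], [4, 6, -5]].
Y = D⁻¹K = [[-8/3, -13/3, 11/3], [1/3, 2/3, -1/3], [4, 6, -5]] · [[-2, 0], [0, 16], [-2, 20]] = [[-2, 4], [0, 4], [2, -4]].

Y = [[-2, 4], [0, 4], [2, -4]]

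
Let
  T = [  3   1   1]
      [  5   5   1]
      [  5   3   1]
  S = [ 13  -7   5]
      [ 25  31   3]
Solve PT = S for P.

P = [[6, -5, 4], [-5, 6, 2]]

Right-multiplying both sides by T⁻¹ gives P = ST⁻¹.
det T = -4; the adjugate gives T⁻¹ = [[-1/2, -1/2, 1], [0, 1/2, -1/2], [5/2, 1, -5/2]].
P = ST⁻¹ = [[13, -7, 5], [25, 31, 3]] · [[-1/2, -1/2, 1], [0, 1/2, -1/2], [5/2, 1, -5/2]] = [[6, -5, 4], [-5, 6, 2]].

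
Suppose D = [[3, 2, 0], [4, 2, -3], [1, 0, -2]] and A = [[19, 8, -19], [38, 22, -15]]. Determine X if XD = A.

Right-multiplying both sides by D⁻¹ gives X = AD⁻¹.
D has determinant -2; D⁻¹ = [[2, -2, 3], [-5/2, 3, -9/2], [1, -1, 1]].
X = AD⁻¹ = [[19, 8, -19], [38, 22, -15]] · [[2, -2, 3], [-5/2, 3, -9/2], [1, -1, 1]] = [[-1, 5, 2], [6, 5, 0]].

X = [[-1, 5, 2], [6, 5, 0]]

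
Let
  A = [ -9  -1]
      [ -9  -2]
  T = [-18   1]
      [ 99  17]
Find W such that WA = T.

W = [[5, -3], [-5, -6]]

A is on the right of W, so right-multiply by A⁻¹: W = TA⁻¹.
det A = 9, so A⁻¹ = [[-2/9, 1/9], [1, -1]].
W = TA⁻¹ = [[-18, 1], [99, 17]] · [[-2/9, 1/9], [1, -1]] = [[5, -3], [-5, -6]].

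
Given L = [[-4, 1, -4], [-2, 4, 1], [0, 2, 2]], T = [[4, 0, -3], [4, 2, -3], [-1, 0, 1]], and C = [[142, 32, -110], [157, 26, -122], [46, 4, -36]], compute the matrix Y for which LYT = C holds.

Y = [[-3, 0, 4], [4, 4, -2], [0, -3, -1]]

Isolating Y: multiply by L⁻¹ from the left and T⁻¹ from the right, so Y = L⁻¹CT⁻¹.
L has determinant -4; L⁻¹ = [[-3/2, 5/2, -17/4], [-1, 2, -3], [1, -2, 7/2]].
det T = 2; the adjugate gives T⁻¹ = [[1, 0, 3], [-1/2, 1/2, 0], [1, 0, 4]].
L⁻¹C = [[-16, 0, 13], [34, 8, -26], [-11, -6, 8]].
Y = (L⁻¹C)T⁻¹ = [[-3, 0, 4], [4, 4, -2], [0, -3, -1]].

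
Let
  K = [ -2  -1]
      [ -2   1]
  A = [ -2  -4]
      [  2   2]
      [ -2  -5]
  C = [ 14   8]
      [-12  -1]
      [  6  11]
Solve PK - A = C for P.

PK = C + A = [[12, 4], [-10, 1], [4, 6]].
K is on the right of P, so right-multiply by K⁻¹: P = (C + A)K⁻¹.
det K = -4; the adjugate gives K⁻¹ = [[-1/4, -1/4], [-1/2, 1/2]].
P = (C + A)K⁻¹ = [[-5, -1], [2, 3], [-4, 2]].

P = [[-5, -1], [2, 3], [-4, 2]]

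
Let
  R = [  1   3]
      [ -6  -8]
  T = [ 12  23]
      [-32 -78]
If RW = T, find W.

W = [[0, 5], [4, 6]]

Since R multiplies W on the left, W = R⁻¹T.
det R = 10, so R⁻¹ = [[-4/5, -3/10], [3/5, 1/10]].
W = R⁻¹T = [[-4/5, -3/10], [3/5, 1/10]] · [[12, 23], [-32, -78]] = [[0, 5], [4, 6]].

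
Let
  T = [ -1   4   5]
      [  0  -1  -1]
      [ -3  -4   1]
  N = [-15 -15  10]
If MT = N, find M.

T is on the right of M, so right-multiply by T⁻¹: M = NT⁻¹.
T has determinant 2; T⁻¹ = [[-5/2, -12, 1/2], [3/2, 7, -1/2], [-3/2, -8, 1/2]].
M = NT⁻¹ = [[-15, -15, 10]] · [[-5/2, -12, 1/2], [3/2, 7, -1/2], [-3/2, -8, 1/2]] = [[0, -5, 5]].

M = [[0, -5, 5]]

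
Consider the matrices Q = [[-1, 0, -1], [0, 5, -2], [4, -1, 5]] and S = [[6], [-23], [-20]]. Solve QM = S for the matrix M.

Since Q multiplies M on the left, M = Q⁻¹S.
det Q = -3, so Q⁻¹ = [[-23/3, -1/3, -5/3], [8/3, 1/3, 2/3], [20/3, 1/3, 5/3]].
M = Q⁻¹S = [[-23/3, -1/3, -5/3], [8/3, 1/3, 2/3], [20/3, 1/3, 5/3]] · [[6], [-23], [-20]] = [[-5], [-5], [-1]].

M = [[-5], [-5], [-1]]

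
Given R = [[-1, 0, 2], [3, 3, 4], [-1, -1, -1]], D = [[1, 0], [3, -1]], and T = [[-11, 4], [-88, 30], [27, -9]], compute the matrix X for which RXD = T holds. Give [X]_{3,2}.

-3

Isolating X: multiply by R⁻¹ from the left and D⁻¹ from the right, so X = R⁻¹TD⁻¹.
det R = -1; the adjugate gives R⁻¹ = [[-1, 2, 6], [1, -3, -10], [0, 1, 3]].
det D = -1; the adjugate gives D⁻¹ = [[1, 0], [3, -1]].
R⁻¹T = [[-3, 2], [-17, 4], [-7, 3]].
X = (R⁻¹T)D⁻¹ = [[3, -2], [-5, -4], [2, -3]].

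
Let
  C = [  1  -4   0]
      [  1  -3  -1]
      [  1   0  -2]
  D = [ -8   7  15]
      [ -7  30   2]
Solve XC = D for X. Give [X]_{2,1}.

-3

C is on the right of X, so right-multiply by C⁻¹: X = DC⁻¹.
C has determinant 2; C⁻¹ = [[3, -4, 2], [1/2, -1, 1/2], [3/2, -2, 1/2]].
X = DC⁻¹ = [[-8, 7, 15], [-7, 30, 2]] · [[3, -4, 2], [1/2, -1, 1/2], [3/2, -2, 1/2]] = [[2, -5, -5], [-3, -6, 2]].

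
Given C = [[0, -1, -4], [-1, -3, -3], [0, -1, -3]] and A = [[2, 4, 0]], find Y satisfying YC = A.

Y = [[0, -2, 2]]

Since C sits to the right of Y, Y = AC⁻¹.
det C = -1, so C⁻¹ = [[-6, -1, 9], [3, 0, -4], [-1, 0, 1]].
Y = AC⁻¹ = [[2, 4, 0]] · [[-6, -1, 9], [3, 0, -4], [-1, 0, 1]] = [[0, -2, 2]].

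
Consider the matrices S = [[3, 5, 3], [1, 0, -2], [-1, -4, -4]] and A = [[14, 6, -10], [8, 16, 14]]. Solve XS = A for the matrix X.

S is on the right of X, so right-multiply by S⁻¹: X = AS⁻¹.
S has determinant -6; S⁻¹ = [[4/3, -4/3, 5/3], [-1, 3/2, -3/2], [2/3, -7/6, 5/6]].
X = AS⁻¹ = [[14, 6, -10], [8, 16, 14]] · [[4/3, -4/3, 5/3], [-1, 3/2, -3/2], [2/3, -7/6, 5/6]] = [[6, 2, 6], [4, -3, 1]].

X = [[6, 2, 6], [4, -3, 1]]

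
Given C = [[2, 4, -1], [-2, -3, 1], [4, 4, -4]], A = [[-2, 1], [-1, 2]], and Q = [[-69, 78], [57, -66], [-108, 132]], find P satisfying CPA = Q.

P = [[1, 4], [4, 4], [-2, -5]]

P = C⁻¹QA⁻¹ (apply C⁻¹ on the left and A⁻¹ on the right).
det C = -4; the adjugate gives C⁻¹ = [[-2, -3, -1/4], [1, 1, 0], [-1, -2, -1/2]].
det A = -3; the adjugate gives A⁻¹ = [[-2/3, 1/3], [-1/3, 2/3]].
C⁻¹Q = [[-6, 9], [-12, 12], [9, -12]].
P = (C⁻¹Q)A⁻¹ = [[1, 4], [4, 4], [-2, -5]].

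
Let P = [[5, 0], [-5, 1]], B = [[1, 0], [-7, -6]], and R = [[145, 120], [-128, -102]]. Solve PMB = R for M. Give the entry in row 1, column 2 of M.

M = P⁻¹RB⁻¹ (apply P⁻¹ on the left and B⁻¹ on the right).
P has determinant 5; P⁻¹ = [[1/5, 0], [1, 1]].
det B = -6, so B⁻¹ = [[1, 0], [-7/6, -1/6]].
P⁻¹R = [[29, 24], [17, 18]].
M = (P⁻¹R)B⁻¹ = [[1, -4], [-4, -3]].

-4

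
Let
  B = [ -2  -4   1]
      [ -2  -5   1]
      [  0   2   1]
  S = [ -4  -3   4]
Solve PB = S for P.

Right-multiplying both sides by B⁻¹ gives P = SB⁻¹.
B has determinant 2; B⁻¹ = [[-7/2, 3, 1/2], [1, -1, 0], [-2, 2, 1]].
P = SB⁻¹ = [[-4, -3, 4]] · [[-7/2, 3, 1/2], [1, -1, 0], [-2, 2, 1]] = [[3, -1, 2]].

P = [[3, -1, 2]]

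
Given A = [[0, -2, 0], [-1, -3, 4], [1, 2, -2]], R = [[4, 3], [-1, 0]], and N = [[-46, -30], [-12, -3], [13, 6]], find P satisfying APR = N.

Left-multiply by A⁻¹ and right-multiply by R⁻¹: P = A⁻¹NR⁻¹.
det A = -4, so A⁻¹ = [[1/2, 1, 2], [-1/2, 0, 0], [-1/4, 1/2, 1/2]].
R has determinant 3; R⁻¹ = [[0, -1], [1/3, 4/3]].
A⁻¹N = [[-9, -6], [23, 15], [12, 9]].
P = (A⁻¹N)R⁻¹ = [[-2, 1], [5, -3], [3, 0]].

P = [[-2, 1], [5, -3], [3, 0]]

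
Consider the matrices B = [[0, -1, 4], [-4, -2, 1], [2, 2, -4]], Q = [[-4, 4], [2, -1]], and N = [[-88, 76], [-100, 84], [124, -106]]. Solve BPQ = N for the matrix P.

P = [[-5, 5], [4, -4], [5, -4]]

P = B⁻¹NQ⁻¹ (apply B⁻¹ on the left and Q⁻¹ on the right).
det B = -2, so B⁻¹ = [[-3, -2, -7/2], [7, 4, 8], [2, 1, 2]].
Q has determinant -4; Q⁻¹ = [[1/4, 1], [1/2, 1]].
B⁻¹N = [[30, -25], [-24, 20], [-28, 24]].
P = (B⁻¹N)Q⁻¹ = [[-5, 5], [4, -4], [5, -4]].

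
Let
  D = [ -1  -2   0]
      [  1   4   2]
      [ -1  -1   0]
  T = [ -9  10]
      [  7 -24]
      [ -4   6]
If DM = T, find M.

M = [[-1, -2], [5, -4], [-6, -3]]

Since D multiplies M on the left, M = D⁻¹T.
D has determinant 2; D⁻¹ = [[1, 0, -2], [-1, 0, 1], [3/2, 1/2, -1]].
M = D⁻¹T = [[1, 0, -2], [-1, 0, 1], [3/2, 1/2, -1]] · [[-9, 10], [7, -24], [-4, 6]] = [[-1, -2], [5, -4], [-6, -3]].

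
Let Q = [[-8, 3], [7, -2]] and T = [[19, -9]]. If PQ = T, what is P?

P = [[-5, -3]]

Right-multiplying both sides by Q⁻¹ gives P = TQ⁻¹.
det Q = -5; the adjugate gives Q⁻¹ = [[2/5, 3/5], [7/5, 8/5]].
P = TQ⁻¹ = [[19, -9]] · [[2/5, 3/5], [7/5, 8/5]] = [[-5, -3]].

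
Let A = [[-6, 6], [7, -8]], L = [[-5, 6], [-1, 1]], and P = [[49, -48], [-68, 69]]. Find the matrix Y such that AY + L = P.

Y = [[-5, 4], [4, -5]]

AY = P − L = [[54, -54], [-67, 68]].
Since A multiplies Y on the left, Y = A⁻¹(P − L).
det A = 6, so A⁻¹ = [[-4/3, -1], [-7/6, -1]].
Y = A⁻¹(P − L) = [[-5, 4], [4, -5]].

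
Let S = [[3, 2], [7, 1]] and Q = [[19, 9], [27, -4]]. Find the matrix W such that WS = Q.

W = [[4, 1], [-5, 6]]

Since S sits to the right of W, W = QS⁻¹.
det S = -11, so S⁻¹ = [[-1/11, 2/11], [7/11, -3/11]].
W = QS⁻¹ = [[19, 9], [27, -4]] · [[-1/11, 2/11], [7/11, -3/11]] = [[4, 1], [-5, 6]].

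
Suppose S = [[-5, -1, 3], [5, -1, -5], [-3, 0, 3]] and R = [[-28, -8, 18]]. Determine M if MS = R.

S is on the right of M, so right-multiply by S⁻¹: M = RS⁻¹.
det S = 6; the adjugate gives S⁻¹ = [[-1/2, 1/2, 4/3], [0, -1, -5/3], [-1/2, 1/2, 5/3]].
M = RS⁻¹ = [[-28, -8, 18]] · [[-1/2, 1/2, 4/3], [0, -1, -5/3], [-1/2, 1/2, 5/3]] = [[5, 3, 6]].

M = [[5, 3, 6]]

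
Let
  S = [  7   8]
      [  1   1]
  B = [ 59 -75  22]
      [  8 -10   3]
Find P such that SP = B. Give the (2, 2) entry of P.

-5

Since S multiplies P on the left, P = S⁻¹B.
S has determinant -1; S⁻¹ = [[-1, 8], [1, -7]].
P = S⁻¹B = [[-1, 8], [1, -7]] · [[59, -75, 22], [8, -10, 3]] = [[5, -5, 2], [3, -5, 1]].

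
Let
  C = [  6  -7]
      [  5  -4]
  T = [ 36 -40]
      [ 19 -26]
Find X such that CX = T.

X = [[-1, -2], [-6, 4]]

Left-multiplying both sides by C⁻¹ gives X = C⁻¹T.
det C = 11, so C⁻¹ = [[-4/11, 7/11], [-5/11, 6/11]].
X = C⁻¹T = [[-4/11, 7/11], [-5/11, 6/11]] · [[36, -40], [19, -26]] = [[-1, -2], [-6, 4]].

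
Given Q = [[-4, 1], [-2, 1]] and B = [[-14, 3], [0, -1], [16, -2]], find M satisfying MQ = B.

M = [[4, -1], [1, -2], [-6, 4]]

Since Q sits to the right of M, M = BQ⁻¹.
det Q = -2; the adjugate gives Q⁻¹ = [[-1/2, 1/2], [-1, 2]].
M = BQ⁻¹ = [[-14, 3], [0, -1], [16, -2]] · [[-1/2, 1/2], [-1, 2]] = [[4, -1], [1, -2], [-6, 4]].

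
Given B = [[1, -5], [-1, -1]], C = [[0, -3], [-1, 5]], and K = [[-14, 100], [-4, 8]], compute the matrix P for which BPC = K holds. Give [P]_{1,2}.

-1

P = B⁻¹KC⁻¹ (apply B⁻¹ on the left and C⁻¹ on the right).
B has determinant -6; B⁻¹ = [[1/6, -5/6], [-1/6, -1/6]].
C has determinant -3; C⁻¹ = [[-5/3, -1], [-1/3, 0]].
B⁻¹K = [[1, 10], [3, -18]].
P = (B⁻¹K)C⁻¹ = [[-5, -1], [1, -3]].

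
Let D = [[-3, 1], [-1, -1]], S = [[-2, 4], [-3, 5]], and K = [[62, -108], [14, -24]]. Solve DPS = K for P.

Left-multiply by D⁻¹ and right-multiply by S⁻¹: P = D⁻¹KS⁻¹.
det D = 4, so D⁻¹ = [[-1/4, -1/4], [1/4, -3/4]].
det S = 2, so S⁻¹ = [[5/2, -2], [3/2, -1]].
D⁻¹K = [[-19, 33], [5, -9]].
P = (D⁻¹K)S⁻¹ = [[2, 5], [-1, -1]].

P = [[2, 5], [-1, -1]]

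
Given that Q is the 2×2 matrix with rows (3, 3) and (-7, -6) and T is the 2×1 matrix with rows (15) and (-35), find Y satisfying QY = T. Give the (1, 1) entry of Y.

5

Q is on the left of Y, so left-multiply by Q⁻¹: Y = Q⁻¹T.
Q has determinant 3; Q⁻¹ = [[-2, -1], [7/3, 1]].
Y = Q⁻¹T = [[-2, -1], [7/3, 1]] · [[15], [-35]] = [[5], [0]].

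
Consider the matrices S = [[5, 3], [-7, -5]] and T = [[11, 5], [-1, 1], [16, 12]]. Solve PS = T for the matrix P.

Right-multiplying both sides by S⁻¹ gives P = TS⁻¹.
det S = -4, so S⁻¹ = [[5/4, 3/4], [-7/4, -5/4]].
P = TS⁻¹ = [[11, 5], [-1, 1], [16, 12]] · [[5/4, 3/4], [-7/4, -5/4]] = [[5, 2], [-3, -2], [-1, -3]].

P = [[5, 2], [-3, -2], [-1, -3]]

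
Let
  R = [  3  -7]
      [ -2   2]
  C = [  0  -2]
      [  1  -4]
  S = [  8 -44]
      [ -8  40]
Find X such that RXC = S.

Isolating X: multiply by R⁻¹ from the left and C⁻¹ from the right, so X = R⁻¹SC⁻¹.
det R = -8; the adjugate gives R⁻¹ = [[-1/4, -7/8], [-1/4, -3/8]].
det C = 2; the adjugate gives C⁻¹ = [[-2, 1], [-1/2, 0]].
R⁻¹S = [[5, -24], [1, -4]].
X = (R⁻¹S)C⁻¹ = [[2, 5], [0, 1]].

X = [[2, 5], [0, 1]]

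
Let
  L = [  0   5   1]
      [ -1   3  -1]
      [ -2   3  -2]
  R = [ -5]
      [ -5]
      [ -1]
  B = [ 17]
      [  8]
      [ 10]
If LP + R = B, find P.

P = [[5], [5], [-3]]

LP = B − R = [[22], [13], [11]].
Since L multiplies P on the left, P = L⁻¹(B − R).
det L = 3, so L⁻¹ = [[-1, 13/3, -8/3], [0, 2/3, -1/3], [1, -10/3, 5/3]].
P = L⁻¹(B − R) = [[5], [5], [-3]].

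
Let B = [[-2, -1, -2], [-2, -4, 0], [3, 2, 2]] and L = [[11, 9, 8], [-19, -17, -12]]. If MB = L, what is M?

B is on the right of M, so right-multiply by B⁻¹: M = LB⁻¹.
B has determinant -4; B⁻¹ = [[2, 1/2, 2], [-1, -1/2, -1], [-2, -1/4, -3/2]].
M = LB⁻¹ = [[11, 9, 8], [-19, -17, -12]] · [[2, 1/2, 2], [-1, -1/2, -1], [-2, -1/4, -3/2]] = [[-3, -1, 1], [3, 2, -3]].

M = [[-3, -1, 1], [3, 2, -3]]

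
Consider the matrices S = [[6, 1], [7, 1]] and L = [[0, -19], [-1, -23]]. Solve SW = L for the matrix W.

S is on the left of W, so left-multiply by S⁻¹: W = S⁻¹L.
det S = -1, so S⁻¹ = [[-1, 1], [7, -6]].
W = S⁻¹L = [[-1, 1], [7, -6]] · [[0, -19], [-1, -23]] = [[-1, -4], [6, 5]].

W = [[-1, -4], [6, 5]]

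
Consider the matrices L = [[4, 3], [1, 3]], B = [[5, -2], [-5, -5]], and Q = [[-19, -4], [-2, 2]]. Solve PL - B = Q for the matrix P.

P = [[-4, 2], [-2, 1]]

PL = Q + B = [[-14, -6], [-7, -3]].
Since L sits to the right of P, P = (Q + B)L⁻¹.
L has determinant 9; L⁻¹ = [[1/3, -1/3], [-1/9, 4/9]].
P = (Q + B)L⁻¹ = [[-4, 2], [-2, 1]].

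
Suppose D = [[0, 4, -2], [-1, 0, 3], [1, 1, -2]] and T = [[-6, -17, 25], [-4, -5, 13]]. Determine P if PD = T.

D is on the right of P, so right-multiply by D⁻¹: P = TD⁻¹.
D has determinant 6; D⁻¹ = [[-1/2, 1, 2], [1/6, 1/3, 1/3], [-1/6, 2/3, 2/3]].
P = TD⁻¹ = [[-6, -17, 25], [-4, -5, 13]] · [[-1/2, 1, 2], [1/6, 1/3, 1/3], [-1/6, 2/3, 2/3]] = [[-4, 5, -1], [-1, 3, -1]].

P = [[-4, 5, -1], [-1, 3, -1]]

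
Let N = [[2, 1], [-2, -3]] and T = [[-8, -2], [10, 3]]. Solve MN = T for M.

M = [[-5, -1], [6, 1]]

Since N sits to the right of M, M = TN⁻¹.
N has determinant -4; N⁻¹ = [[3/4, 1/4], [-1/2, -1/2]].
M = TN⁻¹ = [[-8, -2], [10, 3]] · [[3/4, 1/4], [-1/2, -1/2]] = [[-5, -1], [6, 1]].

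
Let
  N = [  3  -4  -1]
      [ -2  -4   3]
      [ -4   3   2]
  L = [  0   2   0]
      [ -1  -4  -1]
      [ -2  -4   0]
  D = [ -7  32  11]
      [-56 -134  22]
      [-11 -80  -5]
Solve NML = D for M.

M = [[5, -1, -2], [2, 3, -5], [-5, -4, 5]]

M = N⁻¹DL⁻¹ (apply N⁻¹ on the left and L⁻¹ on the right).
det N = 3, so N⁻¹ = [[-17/3, 5/3, -16/3], [-8/3, 2/3, -7/3], [-22/3, 7/3, -20/3]].
L has determinant 4; L⁻¹ = [[-1, 0, -1/2], [1/2, 0, 0], [-1, -1, 1/2]].
N⁻¹D = [[5, 22, 1], [7, 12, -3], [-6, -14, 4]].
M = (N⁻¹D)L⁻¹ = [[5, -1, -2], [2, 3, -5], [-5, -4, 5]].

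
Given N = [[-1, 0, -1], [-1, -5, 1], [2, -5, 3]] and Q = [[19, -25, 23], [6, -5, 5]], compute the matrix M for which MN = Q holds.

Since N sits to the right of M, M = QN⁻¹.
det N = -5; the adjugate gives N⁻¹ = [[2, -1, 1], [-1, 1/5, -2/5], [-3, 1, -1]].
M = QN⁻¹ = [[19, -25, 23], [6, -5, 5]] · [[2, -1, 1], [-1, 1/5, -2/5], [-3, 1, -1]] = [[-6, -1, 6], [2, -2, 3]].

M = [[-6, -1, 6], [2, -2, 3]]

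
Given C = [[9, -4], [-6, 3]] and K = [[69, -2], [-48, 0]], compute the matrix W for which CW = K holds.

W = [[5, -2], [-6, -4]]

Since C multiplies W on the left, W = C⁻¹K.
det C = 3, so C⁻¹ = [[1, 4/3], [2, 3]].
W = C⁻¹K = [[1, 4/3], [2, 3]] · [[69, -2], [-48, 0]] = [[5, -2], [-6, -4]].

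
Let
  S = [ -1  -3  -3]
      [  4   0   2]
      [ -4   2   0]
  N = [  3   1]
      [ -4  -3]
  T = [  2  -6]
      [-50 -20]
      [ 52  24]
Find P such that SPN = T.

P = [[-3, -1], [0, -4], [-1, 3]]

Isolating P: multiply by S⁻¹ from the left and N⁻¹ from the right, so P = S⁻¹TN⁻¹.
det S = 4; the adjugate gives S⁻¹ = [[-1, -3/2, -3/2], [-2, -3, -5/2], [2, 7/2, 3]].
det N = -5, so N⁻¹ = [[3/5, 1/5], [-4/5, -3/5]].
S⁻¹T = [[-5, 0], [16, 12], [-15, -10]].
P = (S⁻¹T)N⁻¹ = [[-3, -1], [0, -4], [-1, 3]].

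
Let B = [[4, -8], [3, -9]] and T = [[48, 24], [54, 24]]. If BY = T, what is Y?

Since B multiplies Y on the left, Y = B⁻¹T.
det B = -12; the adjugate gives B⁻¹ = [[3/4, -2/3], [1/4, -1/3]].
Y = B⁻¹T = [[3/4, -2/3], [1/4, -1/3]] · [[48, 24], [54, 24]] = [[0, 2], [-6, -2]].

Y = [[0, 2], [-6, -2]]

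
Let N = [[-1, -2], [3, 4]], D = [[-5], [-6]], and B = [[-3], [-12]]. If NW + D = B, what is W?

NW = B − D = [[2], [-6]].
N is on the left of W, so left-multiply by N⁻¹: W = N⁻¹(B − D).
N has determinant 2; N⁻¹ = [[2, 1], [-3/2, -1/2]].
W = N⁻¹(B − D) = [[-2], [0]].

W = [[-2], [0]]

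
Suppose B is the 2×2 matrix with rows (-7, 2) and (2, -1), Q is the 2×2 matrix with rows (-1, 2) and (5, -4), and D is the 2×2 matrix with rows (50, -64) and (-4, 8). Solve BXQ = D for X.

X = B⁻¹DQ⁻¹ (apply B⁻¹ on the left and Q⁻¹ on the right).
det B = 3, so B⁻¹ = [[-1/3, -2/3], [-2/3, -7/3]].
Q has determinant -6; Q⁻¹ = [[2/3, 1/3], [5/6, 1/6]].
B⁻¹D = [[-14, 16], [-24, 24]].
X = (B⁻¹D)Q⁻¹ = [[4, -2], [4, -4]].

X = [[4, -2], [4, -4]]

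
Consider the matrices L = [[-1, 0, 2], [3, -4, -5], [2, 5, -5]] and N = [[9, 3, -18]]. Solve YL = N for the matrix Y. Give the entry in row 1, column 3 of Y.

Right-multiplying both sides by L⁻¹ gives Y = NL⁻¹.
det L = 1; the adjugate gives L⁻¹ = [[45, 10, 8], [5, 1, 1], [23, 5, 4]].
Y = NL⁻¹ = [[9, 3, -18]] · [[45, 10, 8], [5, 1, 1], [23, 5, 4]] = [[6, 3, 3]].

3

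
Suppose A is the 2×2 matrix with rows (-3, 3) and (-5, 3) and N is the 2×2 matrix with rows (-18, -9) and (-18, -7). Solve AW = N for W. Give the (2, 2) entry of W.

-4

A is on the left of W, so left-multiply by A⁻¹: W = A⁻¹N.
det A = 6; the adjugate gives A⁻¹ = [[1/2, -1/2], [5/6, -1/2]].
W = A⁻¹N = [[1/2, -1/2], [5/6, -1/2]] · [[-18, -9], [-18, -7]] = [[0, -1], [-6, -4]].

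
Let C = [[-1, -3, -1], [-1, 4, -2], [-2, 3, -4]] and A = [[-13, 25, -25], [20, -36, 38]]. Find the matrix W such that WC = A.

Right-multiplying both sides by C⁻¹ gives W = AC⁻¹.
C has determinant 5; C⁻¹ = [[-2, -3, 2], [0, 2/5, -1/5], [1, 9/5, -7/5]].
W = AC⁻¹ = [[-13, 25, -25], [20, -36, 38]] · [[-2, -3, 2], [0, 2/5, -1/5], [1, 9/5, -7/5]] = [[1, 4, 4], [-2, -6, -6]].

W = [[1, 4, 4], [-2, -6, -6]]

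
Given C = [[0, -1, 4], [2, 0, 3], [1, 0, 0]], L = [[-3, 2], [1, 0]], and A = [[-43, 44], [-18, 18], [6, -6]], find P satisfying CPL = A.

Isolating P: multiply by C⁻¹ from the left and L⁻¹ from the right, so P = C⁻¹AL⁻¹.
C has determinant -3; C⁻¹ = [[0, 0, 1], [-1, 4/3, -8/3], [0, 1/3, -2/3]].
L has determinant -2; L⁻¹ = [[0, 1], [1/2, 3/2]].
C⁻¹A = [[6, -6], [3, -4], [-10, 10]].
P = (C⁻¹A)L⁻¹ = [[-3, -3], [-2, -3], [5, 5]].

P = [[-3, -3], [-2, -3], [5, 5]]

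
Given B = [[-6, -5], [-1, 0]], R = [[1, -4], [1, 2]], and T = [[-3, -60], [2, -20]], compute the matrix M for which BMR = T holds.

M = [[-4, 2], [3, 0]]

Isolating M: multiply by B⁻¹ from the left and R⁻¹ from the right, so M = B⁻¹TR⁻¹.
B has determinant -5; B⁻¹ = [[0, -1], [-1/5, 6/5]].
det R = 6; the adjugate gives R⁻¹ = [[1/3, 2/3], [-1/6, 1/6]].
B⁻¹T = [[-2, 20], [3, -12]].
M = (B⁻¹T)R⁻¹ = [[-4, 2], [3, 0]].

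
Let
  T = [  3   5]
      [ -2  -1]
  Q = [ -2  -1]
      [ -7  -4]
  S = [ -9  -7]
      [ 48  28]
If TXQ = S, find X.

X = T⁻¹SQ⁻¹ (apply T⁻¹ on the left and Q⁻¹ on the right).
T has determinant 7; T⁻¹ = [[-1/7, -5/7], [2/7, 3/7]].
det Q = 1; the adjugate gives Q⁻¹ = [[-4, 1], [7, -2]].
T⁻¹S = [[-33, -19], [18, 10]].
X = (T⁻¹S)Q⁻¹ = [[-1, 5], [-2, -2]].

X = [[-1, 5], [-2, -2]]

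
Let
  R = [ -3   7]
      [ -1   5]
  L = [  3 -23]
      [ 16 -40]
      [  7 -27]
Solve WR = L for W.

Right-multiplying both sides by R⁻¹ gives W = LR⁻¹.
det R = -8, so R⁻¹ = [[-5/8, 7/8], [-1/8, 3/8]].
W = LR⁻¹ = [[3, -23], [16, -40], [7, -27]] · [[-5/8, 7/8], [-1/8, 3/8]] = [[1, -6], [-5, -1], [-1, -4]].

W = [[1, -6], [-5, -1], [-1, -4]]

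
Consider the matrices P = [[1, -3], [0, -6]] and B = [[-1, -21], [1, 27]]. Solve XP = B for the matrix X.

Right-multiplying both sides by P⁻¹ gives X = BP⁻¹.
det P = -6, so P⁻¹ = [[1, -1/2], [0, -1/6]].
X = BP⁻¹ = [[-1, -21], [1, 27]] · [[1, -1/2], [0, -1/6]] = [[-1, 4], [1, -5]].

X = [[-1, 4], [1, -5]]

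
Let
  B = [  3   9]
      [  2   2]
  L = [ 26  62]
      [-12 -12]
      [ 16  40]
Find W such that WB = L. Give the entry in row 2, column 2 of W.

-6

Since B sits to the right of W, W = LB⁻¹.
B has determinant -12; B⁻¹ = [[-1/6, 3/4], [1/6, -1/4]].
W = LB⁻¹ = [[26, 62], [-12, -12], [16, 40]] · [[-1/6, 3/4], [1/6, -1/4]] = [[6, 4], [0, -6], [4, 2]].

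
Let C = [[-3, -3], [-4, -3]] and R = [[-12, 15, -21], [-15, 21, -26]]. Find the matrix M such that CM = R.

Left-multiplying both sides by C⁻¹ gives M = C⁻¹R.
det C = -3; the adjugate gives C⁻¹ = [[1, -1], [-4/3, 1]].
M = C⁻¹R = [[1, -1], [-4/3, 1]] · [[-12, 15, -21], [-15, 21, -26]] = [[3, -6, 5], [1, 1, 2]].

M = [[3, -6, 5], [1, 1, 2]]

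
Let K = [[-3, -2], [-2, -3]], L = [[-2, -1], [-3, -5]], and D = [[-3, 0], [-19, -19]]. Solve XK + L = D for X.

XK = D − L = [[-1, 1], [-16, -14]].
Since K sits to the right of X, X = (D − L)K⁻¹.
det K = 5, so K⁻¹ = [[-3/5, 2/5], [2/5, -3/5]].
X = (D − L)K⁻¹ = [[1, -1], [4, 2]].

X = [[1, -1], [4, 2]]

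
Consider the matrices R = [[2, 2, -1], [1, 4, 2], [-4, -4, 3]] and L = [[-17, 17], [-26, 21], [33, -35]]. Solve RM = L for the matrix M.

Left-multiplying both sides by R⁻¹ gives M = R⁻¹L.
det R = 6; the adjugate gives R⁻¹ = [[10/3, -1/3, 4/3], [-11/6, 1/3, -5/6], [2, 0, 1]].
M = R⁻¹L = [[10/3, -1/3, 4/3], [-11/6, 1/3, -5/6], [2, 0, 1]] · [[-17, 17], [-26, 21], [33, -35]] = [[-4, 3], [-5, 5], [-1, -1]].

M = [[-4, 3], [-5, 5], [-1, -1]]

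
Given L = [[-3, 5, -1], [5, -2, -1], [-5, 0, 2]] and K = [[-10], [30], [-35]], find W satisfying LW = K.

Left-multiplying both sides by L⁻¹ gives W = L⁻¹K.
det L = -3, so L⁻¹ = [[4/3, 10/3, 7/3], [5/3, 11/3, 8/3], [10/3, 25/3, 19/3]].
W = L⁻¹K = [[4/3, 10/3, 7/3], [5/3, 11/3, 8/3], [10/3, 25/3, 19/3]] · [[-10], [30], [-35]] = [[5], [0], [-5]].

W = [[5], [0], [-5]]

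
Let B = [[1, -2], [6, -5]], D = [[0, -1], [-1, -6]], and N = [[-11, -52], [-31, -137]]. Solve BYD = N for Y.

Y = [[-4, 1], [5, -5]]

Left-multiply by B⁻¹ and right-multiply by D⁻¹: Y = B⁻¹ND⁻¹.
B has determinant 7; B⁻¹ = [[-5/7, 2/7], [-6/7, 1/7]].
D has determinant -1; D⁻¹ = [[6, -1], [-1, 0]].
B⁻¹N = [[-1, -2], [5, 25]].
Y = (B⁻¹N)D⁻¹ = [[-4, 1], [5, -5]].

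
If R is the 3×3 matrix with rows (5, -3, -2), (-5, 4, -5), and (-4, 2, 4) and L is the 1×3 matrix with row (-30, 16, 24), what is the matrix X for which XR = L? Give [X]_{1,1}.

Since R sits to the right of X, X = LR⁻¹.
R has determinant -2; R⁻¹ = [[-13, -4, -23/2], [-20, -6, -35/2], [-3, -1, -5/2]].
X = LR⁻¹ = [[-30, 16, 24]] · [[-13, -4, -23/2], [-20, -6, -35/2], [-3, -1, -5/2]] = [[-2, 0, 5]].

-2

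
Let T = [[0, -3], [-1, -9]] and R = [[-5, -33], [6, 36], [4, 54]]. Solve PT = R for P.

T is on the right of P, so right-multiply by T⁻¹: P = RT⁻¹.
T has determinant -3; T⁻¹ = [[3, -1], [-1/3, 0]].
P = RT⁻¹ = [[-5, -33], [6, 36], [4, 54]] · [[3, -1], [-1/3, 0]] = [[-4, 5], [6, -6], [-6, -4]].

P = [[-4, 5], [6, -6], [-6, -4]]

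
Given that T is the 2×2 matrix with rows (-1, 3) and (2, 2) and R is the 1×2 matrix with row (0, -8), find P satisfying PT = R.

P = [[-2, -1]]

Right-multiplying both sides by T⁻¹ gives P = RT⁻¹.
det T = -8; the adjugate gives T⁻¹ = [[-1/4, 3/8], [1/4, 1/8]].
P = RT⁻¹ = [[0, -8]] · [[-1/4, 3/8], [1/4, 1/8]] = [[-2, -1]].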